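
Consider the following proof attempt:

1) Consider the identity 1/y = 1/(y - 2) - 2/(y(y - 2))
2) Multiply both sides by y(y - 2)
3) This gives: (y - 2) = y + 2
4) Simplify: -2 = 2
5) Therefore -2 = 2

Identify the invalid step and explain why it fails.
Step 3: This gives: (y - 2) = y + 2

Step 3 makes a sign error when clearing denominators. Multiplying -2/(y(y - 2)) by y(y - 2) gives -2, not +2. The correct result is (y - 2) = y - 2, which is trivially true, not (y - 2) = y + 2. (Step 1 is a valid identity: 1/(y - 2) - 2/(y(y - 2)) = (y - 2)/(y(y - 2)) = 1/y.)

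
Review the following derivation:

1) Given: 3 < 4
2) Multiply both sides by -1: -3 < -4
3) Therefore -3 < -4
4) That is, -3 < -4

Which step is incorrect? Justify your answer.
Step 2: Multiply both sides by -1: -3 < -4

Step 2 multiplies both sides by -1 but fails to reverse the inequality sign. When multiplying (or dividing) an inequality by a negative number, the direction must be reversed. Since 3 < 4, we should get -3 > -4, i.e., -3 > -4.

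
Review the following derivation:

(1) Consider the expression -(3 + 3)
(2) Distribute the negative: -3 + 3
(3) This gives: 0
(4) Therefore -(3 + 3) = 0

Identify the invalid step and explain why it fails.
Step 2: Distribute the negative: -3 + 3

Step 2 incorrectly distributes the negative sign. The correct distribution is -(3 + 3) = -3 - 3 = -6. The negative must be applied to both terms, not just the first. The error treats -(3 + 3) as -3 + 3, which equals 0 instead of -6.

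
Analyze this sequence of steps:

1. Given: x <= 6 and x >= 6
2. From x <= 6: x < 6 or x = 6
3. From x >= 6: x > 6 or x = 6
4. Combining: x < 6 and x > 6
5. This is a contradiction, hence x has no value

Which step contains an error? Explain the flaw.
Step 4: Combining: x < 6 and x > 6

Step 4 incorrectly combines the conditions. From x <= 6 and x >= 6, the intersection is x = 6. The error treats the 'or' cases as 'and' requirements. The correct conclusion is that x = 6 is the unique solution, not that no solution exists.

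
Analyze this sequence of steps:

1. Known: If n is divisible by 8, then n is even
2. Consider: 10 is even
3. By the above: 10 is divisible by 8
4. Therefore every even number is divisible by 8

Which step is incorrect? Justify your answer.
Step 3: By the above: 10 is divisible by 8

Step 3 commits the fallacy of affirming the consequent. The known fact 'divisible by 8 → even' does NOT imply 'even → divisible by 8'. That would be the converse, which is false. For example, 10 is even but 10 ÷ 8 = 1.25, which is not an integer.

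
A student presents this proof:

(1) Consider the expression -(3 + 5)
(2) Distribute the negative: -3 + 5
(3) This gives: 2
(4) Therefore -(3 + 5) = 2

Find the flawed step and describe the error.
Step 2: Distribute the negative: -3 + 5

Step 2 incorrectly distributes the negative sign. The correct distribution is -(3 + 5) = -3 - 5 = -8. The negative must be applied to both terms, not just the first. The error treats -(3 + 5) as -3 + 5, which equals 2 instead of -8.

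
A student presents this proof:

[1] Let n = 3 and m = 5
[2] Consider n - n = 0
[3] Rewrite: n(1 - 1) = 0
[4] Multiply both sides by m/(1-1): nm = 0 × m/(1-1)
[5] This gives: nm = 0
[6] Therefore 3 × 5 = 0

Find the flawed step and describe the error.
Step 4: Multiply both sides by m/(1-1): nm = 0 × m/(1-1)

Step 4 multiplies both sides by m/(1-1). However, 1-1 = 0, so this is multiplication by m/0, which is undefined. We cannot multiply by an undefined expression.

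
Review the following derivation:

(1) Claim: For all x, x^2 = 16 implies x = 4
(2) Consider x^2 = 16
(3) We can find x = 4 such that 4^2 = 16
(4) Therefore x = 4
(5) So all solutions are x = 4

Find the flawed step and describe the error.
Step 4: Therefore x = 4

Step 4 incorrectly concludes that x = 4 is the only solution. The proof shows that x = 4 is A solution (existence), but does not show it is the ONLY solution (uniqueness). In fact, x = -4 is also a solution since (-4)^2 = 16. Finding one solution doesn't prove there are no others.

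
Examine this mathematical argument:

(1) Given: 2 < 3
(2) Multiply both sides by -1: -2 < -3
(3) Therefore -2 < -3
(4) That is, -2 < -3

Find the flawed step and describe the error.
Step 2: Multiply both sides by -1: -2 < -3

Step 2 multiplies both sides by -1 but fails to reverse the inequality sign. When multiplying (or dividing) an inequality by a negative number, the direction must be reversed. Since 2 < 3, we should get -2 > -3, i.e., -2 > -3.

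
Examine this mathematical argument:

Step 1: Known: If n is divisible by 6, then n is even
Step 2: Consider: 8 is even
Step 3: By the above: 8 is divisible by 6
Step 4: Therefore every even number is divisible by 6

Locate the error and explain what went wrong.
Step 3: By the above: 8 is divisible by 6

Step 3 commits the fallacy of affirming the consequent. The known fact 'divisible by 6 → even' does NOT imply 'even → divisible by 6'. That would be the converse, which is false. For example, 8 is even but 8 ÷ 6 = 1.33, which is not an integer.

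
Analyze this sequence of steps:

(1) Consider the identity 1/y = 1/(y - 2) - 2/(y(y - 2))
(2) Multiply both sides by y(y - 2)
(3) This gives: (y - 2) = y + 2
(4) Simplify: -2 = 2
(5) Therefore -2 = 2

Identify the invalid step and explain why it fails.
Step 3: This gives: (y - 2) = y + 2

Step 3 makes a sign error when clearing denominators. Multiplying -2/(y(y - 2)) by y(y - 2) gives -2, not +2. The correct result is (y - 2) = y - 2, which is trivially true, not (y - 2) = y + 2. (Step 1 is a valid identity: 1/(y - 2) - 2/(y(y - 2)) = (y - 2)/(y(y - 2)) = 1/y.)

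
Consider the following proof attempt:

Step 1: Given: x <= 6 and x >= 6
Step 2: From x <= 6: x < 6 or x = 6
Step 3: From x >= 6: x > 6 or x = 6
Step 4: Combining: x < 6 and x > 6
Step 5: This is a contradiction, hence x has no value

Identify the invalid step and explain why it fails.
Step 4: Combining: x < 6 and x > 6

Step 4 incorrectly combines the conditions. From x <= 6 and x >= 6, the intersection is x = 6. The error treats the 'or' cases as 'and' requirements. The correct conclusion is that x = 6 is the unique solution, not that no solution exists.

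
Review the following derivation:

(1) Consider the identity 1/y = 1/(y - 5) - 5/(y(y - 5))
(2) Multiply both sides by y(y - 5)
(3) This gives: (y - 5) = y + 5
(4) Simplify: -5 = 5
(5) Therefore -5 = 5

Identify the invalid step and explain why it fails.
Step 3: This gives: (y - 5) = y + 5

Step 3 makes a sign error when clearing denominators. Multiplying -5/(y(y - 5)) by y(y - 5) gives -5, not +5. The correct result is (y - 5) = y - 5, which is trivially true, not (y - 5) = y + 5. (Step 1 is a valid identity: 1/(y - 5) - 5/(y(y - 5)) = (y - 5)/(y(y - 5)) = 1/y.)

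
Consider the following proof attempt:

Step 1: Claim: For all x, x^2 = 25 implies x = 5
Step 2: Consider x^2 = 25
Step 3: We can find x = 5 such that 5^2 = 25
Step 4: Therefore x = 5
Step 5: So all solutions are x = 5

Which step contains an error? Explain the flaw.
Step 4: Therefore x = 5

Step 4 incorrectly concludes that x = 5 is the only solution. The proof shows that x = 5 is A solution (existence), but does not show it is the ONLY solution (uniqueness). In fact, x = -5 is also a solution since (-5)^2 = 25. Finding one solution doesn't prove there are no others.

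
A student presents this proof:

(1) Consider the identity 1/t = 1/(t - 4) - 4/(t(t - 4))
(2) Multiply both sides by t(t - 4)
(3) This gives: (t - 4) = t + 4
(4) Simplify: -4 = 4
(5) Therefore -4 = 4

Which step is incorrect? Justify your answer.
Step 3: This gives: (t - 4) = t + 4

Step 3 makes a sign error when clearing denominators. Multiplying -4/(t(t - 4)) by t(t - 4) gives -4, not +4. The correct result is (t - 4) = t - 4, which is trivially true, not (t - 4) = t + 4. (Step 1 is a valid identity: 1/(t - 4) - 4/(t(t - 4)) = (t - 4)/(t(t - 4)) = 1/t.)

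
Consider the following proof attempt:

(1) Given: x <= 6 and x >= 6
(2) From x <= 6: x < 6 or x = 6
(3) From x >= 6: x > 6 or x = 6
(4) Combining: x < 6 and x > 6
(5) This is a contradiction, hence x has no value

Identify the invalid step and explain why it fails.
Step 4: Combining: x < 6 and x > 6

Step 4 incorrectly combines the conditions. From x <= 6 and x >= 6, the intersection is x = 6. The error treats the 'or' cases as 'and' requirements. The correct conclusion is that x = 6 is the unique solution, not that no solution exists.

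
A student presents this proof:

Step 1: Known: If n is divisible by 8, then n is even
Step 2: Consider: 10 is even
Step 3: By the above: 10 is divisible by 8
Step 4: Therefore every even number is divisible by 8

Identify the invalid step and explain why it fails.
Step 3: By the above: 10 is divisible by 8

Step 3 commits the fallacy of affirming the consequent. The known fact 'divisible by 8 → even' does NOT imply 'even → divisible by 8'. That would be the converse, which is false. For example, 10 is even but 10 ÷ 8 = 1.25, which is not an integer.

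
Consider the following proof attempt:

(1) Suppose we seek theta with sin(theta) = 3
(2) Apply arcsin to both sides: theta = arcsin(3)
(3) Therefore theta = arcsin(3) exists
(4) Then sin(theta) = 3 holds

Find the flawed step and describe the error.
Step 2: Apply arcsin to both sides: theta = arcsin(3)

Step 2 applies arcsin to 3. However, arcsin(x) is only defined for x in [-1, 1] because sin(theta) can only produce values in that range. Since |3| > 1, arcsin(3) is undefined. There is no angle whose sine equals 3.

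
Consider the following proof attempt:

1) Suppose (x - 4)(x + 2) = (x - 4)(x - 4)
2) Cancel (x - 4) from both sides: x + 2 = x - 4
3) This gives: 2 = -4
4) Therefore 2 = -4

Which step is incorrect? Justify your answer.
Step 2: Cancel (x - 4) from both sides: x + 2 = x - 4

Step 2 cancels (x - 4) from both sides. This is only valid if (x - 4) ≠ 0, i.e., x ≠ 4. When x = 4, both sides equal zero regardless of the other factors. The correct approach requires considering x = 4 as a separate case.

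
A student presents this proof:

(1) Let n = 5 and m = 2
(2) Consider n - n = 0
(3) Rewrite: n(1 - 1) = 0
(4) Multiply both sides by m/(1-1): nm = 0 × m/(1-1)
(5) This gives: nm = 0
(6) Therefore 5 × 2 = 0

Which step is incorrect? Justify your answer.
Step 4: Multiply both sides by m/(1-1): nm = 0 × m/(1-1)

Step 4 multiplies both sides by m/(1-1). However, 1-1 = 0, so this is multiplication by m/0, which is undefined. We cannot multiply by an undefined expression.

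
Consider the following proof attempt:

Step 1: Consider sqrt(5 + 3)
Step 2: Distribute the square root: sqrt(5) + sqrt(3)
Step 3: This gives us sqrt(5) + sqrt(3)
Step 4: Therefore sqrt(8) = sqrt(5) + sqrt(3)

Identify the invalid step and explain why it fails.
Step 2: Distribute the square root: sqrt(5) + sqrt(3)

Step 2 incorrectly 'distributes' the square root over addition. The square root function does not distribute: sqrt(a + b) ≠ sqrt(a) + sqrt(b). In fact, sqrt(5 + 3) = sqrt(8) ≈ 2.8284, while sqrt(5) + sqrt(3) ≈ 3.9681.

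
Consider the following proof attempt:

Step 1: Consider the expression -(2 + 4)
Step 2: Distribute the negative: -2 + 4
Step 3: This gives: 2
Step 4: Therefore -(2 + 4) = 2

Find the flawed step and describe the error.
Step 2: Distribute the negative: -2 + 4

Step 2 incorrectly distributes the negative sign. The correct distribution is -(2 + 4) = -2 - 4 = -6. The negative must be applied to both terms, not just the first. The error treats -(2 + 4) as -2 + 4, which equals 2 instead of -6.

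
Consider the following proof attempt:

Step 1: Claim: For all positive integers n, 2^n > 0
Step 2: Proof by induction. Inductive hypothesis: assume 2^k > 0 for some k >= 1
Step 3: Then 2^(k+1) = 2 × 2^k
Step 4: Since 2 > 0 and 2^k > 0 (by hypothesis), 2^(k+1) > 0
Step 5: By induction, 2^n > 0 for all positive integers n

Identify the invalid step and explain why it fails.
Step 5: By induction, 2^n > 0 for all positive integers n

Step 5 concludes the proof by induction, but no base case was ever established. A valid induction proof requires: (1) a base case proving 2^1 > 0, and (2) an inductive step showing IF 2^k > 0 THEN 2^(k+1) > 0. Steps 2-4 correctly establish the inductive step, but without the base case the conclusion in step 5 does not follow.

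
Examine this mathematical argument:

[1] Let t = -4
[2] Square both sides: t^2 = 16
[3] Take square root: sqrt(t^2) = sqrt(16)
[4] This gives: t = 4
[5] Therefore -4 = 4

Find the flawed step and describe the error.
Step 4: This gives: t = 4

Step 4 incorrectly states that sqrt(t^2) = t. The correct identity is sqrt(t^2) = |t|. Since t = -4 < 0, we have sqrt(t^2) = |-4| = 4, not t = -4.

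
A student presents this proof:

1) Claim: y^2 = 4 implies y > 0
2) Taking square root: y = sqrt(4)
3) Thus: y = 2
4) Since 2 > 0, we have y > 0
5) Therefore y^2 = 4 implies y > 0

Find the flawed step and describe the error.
Step 2: Taking square root: y = sqrt(4)

Step 2 takes the square root and assumes the positive root only. The equation y^2 = 4 actually has two solutions: y = 2 and y = -2. The proof silently assumes y > 0 without justification, then uses this assumption to conclude y > 0, which is circular. The counterexample y = -2 shows the claim is false.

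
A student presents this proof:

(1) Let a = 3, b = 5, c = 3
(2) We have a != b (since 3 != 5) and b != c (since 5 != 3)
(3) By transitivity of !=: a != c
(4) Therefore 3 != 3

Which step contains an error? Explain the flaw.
Step 3: By transitivity of !=: a != c

Step 3 incorrectly applies transitivity to the '!=' relation. Transitivity states: if a R b and b R c, then a R c. However, '!=' is not transitive. Counterexample: 3 != 5 and 5 != 3, but 3 = 3 (both equal 3). Transitivity holds for relations like <, <=, =, but not for !=.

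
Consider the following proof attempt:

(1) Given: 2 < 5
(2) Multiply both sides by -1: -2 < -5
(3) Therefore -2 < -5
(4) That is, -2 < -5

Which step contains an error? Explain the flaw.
Step 2: Multiply both sides by -1: -2 < -5

Step 2 multiplies both sides by -1 but fails to reverse the inequality sign. When multiplying (or dividing) an inequality by a negative number, the direction must be reversed. Since 2 < 5, we should get -2 > -5, i.e., -2 > -5.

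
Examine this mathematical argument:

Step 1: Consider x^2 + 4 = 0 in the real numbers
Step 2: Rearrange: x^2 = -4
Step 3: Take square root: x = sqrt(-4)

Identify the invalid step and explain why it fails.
Step 3: Take square root: x = sqrt(-4)

Step 3 takes the square root of -4, which is negative. In the real number system, the square root of a negative number is undefined. The equation x^2 + 4 = 0 has no real solutions. Square roots of negative numbers only exist in the complex numbers.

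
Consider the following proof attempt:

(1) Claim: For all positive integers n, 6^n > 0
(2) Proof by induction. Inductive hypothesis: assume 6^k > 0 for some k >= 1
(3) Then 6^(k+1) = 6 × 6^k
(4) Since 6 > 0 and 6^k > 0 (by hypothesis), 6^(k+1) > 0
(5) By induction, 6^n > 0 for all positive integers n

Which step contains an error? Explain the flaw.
Step 5: By induction, 6^n > 0 for all positive integers n

Step 5 concludes the proof by induction, but no base case was ever established. A valid induction proof requires: (1) a base case proving 6^1 > 0, and (2) an inductive step showing IF 6^k > 0 THEN 6^(k+1) > 0. Steps 2-4 correctly establish the inductive step, but without the base case the conclusion in step 5 does not follow.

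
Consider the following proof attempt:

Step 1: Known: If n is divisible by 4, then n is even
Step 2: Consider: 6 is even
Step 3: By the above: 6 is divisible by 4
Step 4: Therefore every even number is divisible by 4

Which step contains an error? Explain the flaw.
Step 3: By the above: 6 is divisible by 4

Step 3 commits the fallacy of affirming the consequent. The known fact 'divisible by 4 → even' does NOT imply 'even → divisible by 4'. That would be the converse, which is false. For example, 6 is even but 6 ÷ 4 = 1.50, which is not an integer.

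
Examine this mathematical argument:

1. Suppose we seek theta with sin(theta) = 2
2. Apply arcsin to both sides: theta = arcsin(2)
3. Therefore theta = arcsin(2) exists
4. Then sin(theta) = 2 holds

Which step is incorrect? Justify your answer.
Step 2: Apply arcsin to both sides: theta = arcsin(2)

Step 2 applies arcsin to 2. However, arcsin(x) is only defined for x in [-1, 1] because sin(theta) can only produce values in that range. Since |2| > 1, arcsin(2) is undefined. There is no angle whose sine equals 2.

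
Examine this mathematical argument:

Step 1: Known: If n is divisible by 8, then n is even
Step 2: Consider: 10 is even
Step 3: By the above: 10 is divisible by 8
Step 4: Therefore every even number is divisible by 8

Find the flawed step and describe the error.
Step 3: By the above: 10 is divisible by 8

Step 3 commits the fallacy of affirming the consequent. The known fact 'divisible by 8 → even' does NOT imply 'even → divisible by 8'. That would be the converse, which is false. For example, 10 is even but 10 ÷ 8 = 1.25, which is not an integer.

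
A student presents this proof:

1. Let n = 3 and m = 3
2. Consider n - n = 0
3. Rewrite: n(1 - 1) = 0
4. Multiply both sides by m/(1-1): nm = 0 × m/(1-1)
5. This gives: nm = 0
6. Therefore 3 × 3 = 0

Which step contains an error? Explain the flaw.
Step 4: Multiply both sides by m/(1-1): nm = 0 × m/(1-1)

Step 4 multiplies both sides by m/(1-1). However, 1-1 = 0, so this is multiplication by m/0, which is undefined. We cannot multiply by an undefined expression.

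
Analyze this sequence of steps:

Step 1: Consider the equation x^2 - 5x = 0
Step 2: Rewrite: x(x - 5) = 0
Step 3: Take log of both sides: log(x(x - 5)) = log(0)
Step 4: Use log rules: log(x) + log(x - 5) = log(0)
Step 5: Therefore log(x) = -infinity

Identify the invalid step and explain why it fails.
Step 3: Take log of both sides: log(x(x - 5)) = log(0)

Step 3 takes the logarithm of both sides, resulting in log(0) on the right side. The logarithm is only defined for positive numbers; log(0) is undefined (approaches negative infinity). This operation is invalid.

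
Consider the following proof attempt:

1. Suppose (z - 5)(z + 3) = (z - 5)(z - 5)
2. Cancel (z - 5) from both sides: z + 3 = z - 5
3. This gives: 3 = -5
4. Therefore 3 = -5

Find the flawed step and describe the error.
Step 2: Cancel (z - 5) from both sides: z + 3 = z - 5

Step 2 cancels (z - 5) from both sides. This is only valid if (z - 5) ≠ 0, i.e., z ≠ 5. When z = 5, both sides equal zero regardless of the other factors. The correct approach requires considering z = 5 as a separate case.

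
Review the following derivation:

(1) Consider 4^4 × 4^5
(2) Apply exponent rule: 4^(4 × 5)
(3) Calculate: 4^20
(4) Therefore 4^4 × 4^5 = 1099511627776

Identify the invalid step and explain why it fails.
Step 2: Apply exponent rule: 4^(4 × 5)

Step 2 incorrectly states that a^b × a^c = a^(b×c). The correct rule is a^b × a^c = a^(b+c). The actual value is 4^4 × 4^5 = 4^9 = 262144, not 4^20 = 1099511627776.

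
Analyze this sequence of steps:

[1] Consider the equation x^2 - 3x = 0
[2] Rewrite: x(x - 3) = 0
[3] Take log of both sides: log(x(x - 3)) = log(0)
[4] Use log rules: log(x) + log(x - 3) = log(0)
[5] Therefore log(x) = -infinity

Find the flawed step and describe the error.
Step 3: Take log of both sides: log(x(x - 3)) = log(0)

Step 3 takes the logarithm of both sides, resulting in log(0) on the right side. The logarithm is only defined for positive numbers; log(0) is undefined (approaches negative infinity). This operation is invalid.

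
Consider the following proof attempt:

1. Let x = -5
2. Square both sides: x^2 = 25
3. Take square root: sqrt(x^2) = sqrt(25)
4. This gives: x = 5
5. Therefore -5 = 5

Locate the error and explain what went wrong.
Step 4: This gives: x = 5

Step 4 incorrectly states that sqrt(x^2) = x. The correct identity is sqrt(x^2) = |x|. Since x = -5 < 0, we have sqrt(x^2) = |-5| = 5, not x = -5.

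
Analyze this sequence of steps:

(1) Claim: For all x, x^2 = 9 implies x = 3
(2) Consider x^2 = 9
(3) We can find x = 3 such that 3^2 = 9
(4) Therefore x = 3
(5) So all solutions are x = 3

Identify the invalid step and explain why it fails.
Step 4: Therefore x = 3

Step 4 incorrectly concludes that x = 3 is the only solution. The proof shows that x = 3 is A solution (existence), but does not show it is the ONLY solution (uniqueness). In fact, x = -3 is also a solution since (-3)^2 = 9. Finding one solution doesn't prove there are no others.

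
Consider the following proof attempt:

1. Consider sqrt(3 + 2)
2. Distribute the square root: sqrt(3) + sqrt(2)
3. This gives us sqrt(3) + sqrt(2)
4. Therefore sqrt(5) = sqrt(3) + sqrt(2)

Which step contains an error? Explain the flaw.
Step 2: Distribute the square root: sqrt(3) + sqrt(2)

Step 2 incorrectly 'distributes' the square root over addition. The square root function does not distribute: sqrt(a + b) ≠ sqrt(a) + sqrt(b). In fact, sqrt(3 + 2) = sqrt(5) ≈ 2.2361, while sqrt(3) + sqrt(2) ≈ 3.1463.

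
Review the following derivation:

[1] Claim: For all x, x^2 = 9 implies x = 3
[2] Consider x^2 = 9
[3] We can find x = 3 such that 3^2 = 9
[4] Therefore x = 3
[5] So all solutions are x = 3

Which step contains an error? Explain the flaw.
Step 4: Therefore x = 3

Step 4 incorrectly concludes that x = 3 is the only solution. The proof shows that x = 3 is A solution (existence), but does not show it is the ONLY solution (uniqueness). In fact, x = -3 is also a solution since (-3)^2 = 9. Finding one solution doesn't prove there are no others.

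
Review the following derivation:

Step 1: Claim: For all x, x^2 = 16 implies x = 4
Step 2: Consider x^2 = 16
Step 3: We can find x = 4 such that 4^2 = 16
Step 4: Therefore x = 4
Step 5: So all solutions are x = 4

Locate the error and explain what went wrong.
Step 4: Therefore x = 4

Step 4 incorrectly concludes that x = 4 is the only solution. The proof shows that x = 4 is A solution (existence), but does not show it is the ONLY solution (uniqueness). In fact, x = -4 is also a solution since (-4)^2 = 16. Finding one solution doesn't prove there are no others.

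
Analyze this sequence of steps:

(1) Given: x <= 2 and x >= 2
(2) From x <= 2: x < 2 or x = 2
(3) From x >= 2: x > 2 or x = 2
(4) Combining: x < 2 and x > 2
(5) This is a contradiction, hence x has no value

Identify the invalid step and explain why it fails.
Step 4: Combining: x < 2 and x > 2

Step 4 incorrectly combines the conditions. From x <= 2 and x >= 2, the intersection is x = 2. The error treats the 'or' cases as 'and' requirements. The correct conclusion is that x = 2 is the unique solution, not that no solution exists.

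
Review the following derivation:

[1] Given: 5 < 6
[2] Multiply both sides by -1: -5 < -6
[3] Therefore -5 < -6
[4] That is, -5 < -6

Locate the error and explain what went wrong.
Step 2: Multiply both sides by -1: -5 < -6

Step 2 multiplies both sides by -1 but fails to reverse the inequality sign. When multiplying (or dividing) an inequality by a negative number, the direction must be reversed. Since 5 < 6, we should get -5 > -6, i.e., -5 > -6.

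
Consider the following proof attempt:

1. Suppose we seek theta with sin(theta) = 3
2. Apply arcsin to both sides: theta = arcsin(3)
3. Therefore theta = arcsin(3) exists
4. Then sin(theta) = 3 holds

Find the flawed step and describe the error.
Step 2: Apply arcsin to both sides: theta = arcsin(3)

Step 2 applies arcsin to 3. However, arcsin(x) is only defined for x in [-1, 1] because sin(theta) can only produce values in that range. Since |3| > 1, arcsin(3) is undefined. There is no angle whose sine equals 3.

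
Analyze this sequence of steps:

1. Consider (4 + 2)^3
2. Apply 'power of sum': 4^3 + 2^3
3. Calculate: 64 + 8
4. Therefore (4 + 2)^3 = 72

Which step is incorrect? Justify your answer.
Step 2: Apply 'power of sum': 4^3 + 2^3

Step 2 incorrectly applies a non-existent rule '(a+b)^n = a^n + b^n'. This is false in general. The correct expansion uses the binomial theorem. The actual value is (4 + 2)^3 = 6^3 = 216, not 72.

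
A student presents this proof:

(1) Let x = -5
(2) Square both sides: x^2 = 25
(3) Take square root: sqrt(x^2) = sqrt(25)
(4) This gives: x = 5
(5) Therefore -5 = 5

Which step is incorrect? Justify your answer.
Step 4: This gives: x = 5

Step 4 incorrectly states that sqrt(x^2) = x. The correct identity is sqrt(x^2) = |x|. Since x = -5 < 0, we have sqrt(x^2) = |-5| = 5, not x = -5.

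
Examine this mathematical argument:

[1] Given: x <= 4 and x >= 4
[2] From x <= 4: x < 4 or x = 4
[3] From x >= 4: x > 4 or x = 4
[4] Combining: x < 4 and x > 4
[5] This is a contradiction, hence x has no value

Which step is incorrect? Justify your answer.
Step 4: Combining: x < 4 and x > 4

Step 4 incorrectly combines the conditions. From x <= 4 and x >= 4, the intersection is x = 4. The error treats the 'or' cases as 'and' requirements. The correct conclusion is that x = 4 is the unique solution, not that no solution exists.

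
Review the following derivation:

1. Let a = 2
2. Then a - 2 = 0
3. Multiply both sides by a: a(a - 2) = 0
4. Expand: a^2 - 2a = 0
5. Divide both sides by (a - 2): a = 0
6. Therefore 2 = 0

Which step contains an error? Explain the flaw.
Step 5: Divide both sides by (a - 2): a = 0

Step 5 divides both sides by (a - 2). However, since a = 2, we have (a - 2) = 0. Division by zero is undefined, making this step invalid.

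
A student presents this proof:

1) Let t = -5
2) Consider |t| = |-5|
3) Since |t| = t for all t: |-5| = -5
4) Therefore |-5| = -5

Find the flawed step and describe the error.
Step 3: Since |t| = t for all t: |-5| = -5

Step 3 incorrectly states that |t| = t for all t. The correct definition is |t| = t when t >= 0, and |t| = -t when t < 0. Since -5 < 0, we have |-5| = -(-5) = 5, not -5.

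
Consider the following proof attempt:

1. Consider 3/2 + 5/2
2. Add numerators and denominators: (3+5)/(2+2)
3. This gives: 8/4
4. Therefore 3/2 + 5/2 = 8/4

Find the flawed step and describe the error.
Step 2: Add numerators and denominators: (3+5)/(2+2)

Step 2 incorrectly adds fractions by separately adding numerators and denominators. This is wrong. The correct method requires a common denominator: 3/2 + 5/2 = (3×2 + 5×2)/(2×2) = 16/4 = 4. The method used gives 8/4, which is different.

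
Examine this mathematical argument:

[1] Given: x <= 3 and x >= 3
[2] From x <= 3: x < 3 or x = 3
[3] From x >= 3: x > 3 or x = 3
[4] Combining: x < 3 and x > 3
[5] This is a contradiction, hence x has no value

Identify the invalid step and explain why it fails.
Step 4: Combining: x < 3 and x > 3

Step 4 incorrectly combines the conditions. From x <= 3 and x >= 3, the intersection is x = 3. The error treats the 'or' cases as 'and' requirements. The correct conclusion is that x = 3 is the unique solution, not that no solution exists.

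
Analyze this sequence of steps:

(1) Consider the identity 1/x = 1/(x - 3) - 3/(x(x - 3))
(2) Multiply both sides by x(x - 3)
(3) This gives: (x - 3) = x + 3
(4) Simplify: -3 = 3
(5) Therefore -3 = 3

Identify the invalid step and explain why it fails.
Step 3: This gives: (x - 3) = x + 3

Step 3 makes a sign error when clearing denominators. Multiplying -3/(x(x - 3)) by x(x - 3) gives -3, not +3. The correct result is (x - 3) = x - 3, which is trivially true, not (x - 3) = x + 3. (Step 1 is a valid identity: 1/(x - 3) - 3/(x(x - 3)) = (x - 3)/(x(x - 3)) = 1/x.)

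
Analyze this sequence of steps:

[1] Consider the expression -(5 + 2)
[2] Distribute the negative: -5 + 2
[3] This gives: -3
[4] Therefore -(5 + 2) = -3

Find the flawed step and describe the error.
Step 2: Distribute the negative: -5 + 2

Step 2 incorrectly distributes the negative sign. The correct distribution is -(5 + 2) = -5 - 2 = -7. The negative must be applied to both terms, not just the first. The error treats -(5 + 2) as -5 + 2, which equals -3 instead of -7.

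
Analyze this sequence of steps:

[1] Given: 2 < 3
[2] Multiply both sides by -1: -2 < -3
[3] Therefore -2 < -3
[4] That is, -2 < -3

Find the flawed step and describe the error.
Step 2: Multiply both sides by -1: -2 < -3

Step 2 multiplies both sides by -1 but fails to reverse the inequality sign. When multiplying (or dividing) an inequality by a negative number, the direction must be reversed. Since 2 < 3, we should get -2 > -3, i.e., -2 > -3.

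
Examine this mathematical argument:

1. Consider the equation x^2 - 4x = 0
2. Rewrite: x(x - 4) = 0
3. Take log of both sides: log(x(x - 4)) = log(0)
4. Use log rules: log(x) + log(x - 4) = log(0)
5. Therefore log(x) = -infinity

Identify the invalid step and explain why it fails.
Step 3: Take log of both sides: log(x(x - 4)) = log(0)

Step 3 takes the logarithm of both sides, resulting in log(0) on the right side. The logarithm is only defined for positive numbers; log(0) is undefined (approaches negative infinity). This operation is invalid.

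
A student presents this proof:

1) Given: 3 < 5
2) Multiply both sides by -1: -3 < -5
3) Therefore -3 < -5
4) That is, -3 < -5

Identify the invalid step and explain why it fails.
Step 2: Multiply both sides by -1: -3 < -5

Step 2 multiplies both sides by -1 but fails to reverse the inequality sign. When multiplying (or dividing) an inequality by a negative number, the direction must be reversed. Since 3 < 5, we should get -3 > -5, i.e., -3 > -5.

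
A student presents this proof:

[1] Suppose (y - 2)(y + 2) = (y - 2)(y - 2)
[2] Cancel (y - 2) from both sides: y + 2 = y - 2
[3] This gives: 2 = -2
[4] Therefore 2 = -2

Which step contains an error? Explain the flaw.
Step 2: Cancel (y - 2) from both sides: y + 2 = y - 2

Step 2 cancels (y - 2) from both sides. This is only valid if (y - 2) ≠ 0, i.e., y ≠ 2. When y = 2, both sides equal zero regardless of the other factors. The correct approach requires considering y = 2 as a separate case.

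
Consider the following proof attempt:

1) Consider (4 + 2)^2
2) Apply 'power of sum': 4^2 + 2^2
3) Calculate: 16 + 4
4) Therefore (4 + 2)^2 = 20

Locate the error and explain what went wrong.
Step 2: Apply 'power of sum': 4^2 + 2^2

Step 2 incorrectly applies a non-existent rule '(a+b)^n = a^n + b^n'. This is false in general. The correct expansion uses the binomial theorem. The actual value is (4 + 2)^2 = 6^2 = 36, not 20.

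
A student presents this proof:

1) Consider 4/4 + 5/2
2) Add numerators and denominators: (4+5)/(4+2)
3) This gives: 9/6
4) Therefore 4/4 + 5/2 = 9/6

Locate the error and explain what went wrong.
Step 2: Add numerators and denominators: (4+5)/(4+2)

Step 2 incorrectly adds fractions by separately adding numerators and denominators. This is wrong. The correct method requires a common denominator: 4/4 + 5/2 = (4×2 + 5×4)/(4×2) = 28/8 = 7/2. The method used gives 9/6, which is different.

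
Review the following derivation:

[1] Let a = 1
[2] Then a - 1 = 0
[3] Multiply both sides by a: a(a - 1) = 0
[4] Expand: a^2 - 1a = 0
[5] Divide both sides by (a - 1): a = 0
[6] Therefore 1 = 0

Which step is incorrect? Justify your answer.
Step 5: Divide both sides by (a - 1): a = 0

Step 5 divides both sides by (a - 1). However, since a = 1, we have (a - 1) = 0. Division by zero is undefined, making this step invalid.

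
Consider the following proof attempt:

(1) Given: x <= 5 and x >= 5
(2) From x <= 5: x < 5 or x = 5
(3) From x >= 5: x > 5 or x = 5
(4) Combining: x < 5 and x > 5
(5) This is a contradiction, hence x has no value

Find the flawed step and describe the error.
Step 4: Combining: x < 5 and x > 5

Step 4 incorrectly combines the conditions. From x <= 5 and x >= 5, the intersection is x = 5. The error treats the 'or' cases as 'and' requirements. The correct conclusion is that x = 5 is the unique solution, not that no solution exists.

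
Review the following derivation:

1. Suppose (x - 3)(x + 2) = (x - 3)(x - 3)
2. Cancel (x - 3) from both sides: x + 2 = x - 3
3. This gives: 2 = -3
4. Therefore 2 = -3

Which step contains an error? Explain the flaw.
Step 2: Cancel (x - 3) from both sides: x + 2 = x - 3

Step 2 cancels (x - 3) from both sides. This is only valid if (x - 3) ≠ 0, i.e., x ≠ 3. When x = 3, both sides equal zero regardless of the other factors. The correct approach requires considering x = 3 as a separate case.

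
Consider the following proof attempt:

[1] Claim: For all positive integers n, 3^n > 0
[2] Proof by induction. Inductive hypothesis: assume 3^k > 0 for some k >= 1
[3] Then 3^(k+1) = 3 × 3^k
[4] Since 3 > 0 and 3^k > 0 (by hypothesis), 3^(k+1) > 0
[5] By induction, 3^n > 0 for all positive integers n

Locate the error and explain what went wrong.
Step 5: By induction, 3^n > 0 for all positive integers n

Step 5 concludes the proof by induction, but no base case was ever established. A valid induction proof requires: (1) a base case proving 3^1 > 0, and (2) an inductive step showing IF 3^k > 0 THEN 3^(k+1) > 0. Steps 2-4 correctly establish the inductive step, but without the base case the conclusion in step 5 does not follow.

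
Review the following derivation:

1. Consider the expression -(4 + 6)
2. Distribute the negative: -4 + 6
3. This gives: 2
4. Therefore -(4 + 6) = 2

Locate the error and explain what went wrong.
Step 2: Distribute the negative: -4 + 6

Step 2 incorrectly distributes the negative sign. The correct distribution is -(4 + 6) = -4 - 6 = -10. The negative must be applied to both terms, not just the first. The error treats -(4 + 6) as -4 + 6, which equals 2 instead of -10.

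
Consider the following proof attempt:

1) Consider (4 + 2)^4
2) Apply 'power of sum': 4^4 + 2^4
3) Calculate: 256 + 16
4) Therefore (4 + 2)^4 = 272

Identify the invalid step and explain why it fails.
Step 2: Apply 'power of sum': 4^4 + 2^4

Step 2 incorrectly applies a non-existent rule '(a+b)^n = a^n + b^n'. This is false in general. The correct expansion uses the binomial theorem. The actual value is (4 + 2)^4 = 6^4 = 1296, not 272.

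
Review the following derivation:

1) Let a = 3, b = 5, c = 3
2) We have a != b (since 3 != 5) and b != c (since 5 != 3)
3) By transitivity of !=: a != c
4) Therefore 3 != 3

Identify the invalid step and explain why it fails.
Step 3: By transitivity of !=: a != c

Step 3 incorrectly applies transitivity to the '!=' relation. Transitivity states: if a R b and b R c, then a R c. However, '!=' is not transitive. Counterexample: 3 != 5 and 5 != 3, but 3 = 3 (both equal 3). Transitivity holds for relations like <, <=, =, but not for !=.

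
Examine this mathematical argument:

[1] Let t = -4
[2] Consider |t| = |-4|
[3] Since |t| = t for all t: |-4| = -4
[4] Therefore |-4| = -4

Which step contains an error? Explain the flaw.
Step 3: Since |t| = t for all t: |-4| = -4

Step 3 incorrectly states that |t| = t for all t. The correct definition is |t| = t when t >= 0, and |t| = -t when t < 0. Since -4 < 0, we have |-4| = -(-4) = 4, not -4.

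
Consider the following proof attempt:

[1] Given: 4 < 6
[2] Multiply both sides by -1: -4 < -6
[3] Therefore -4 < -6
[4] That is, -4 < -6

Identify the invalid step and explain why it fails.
Step 2: Multiply both sides by -1: -4 < -6

Step 2 multiplies both sides by -1 but fails to reverse the inequality sign. When multiplying (or dividing) an inequality by a negative number, the direction must be reversed. Since 4 < 6, we should get -4 > -6, i.e., -4 > -6.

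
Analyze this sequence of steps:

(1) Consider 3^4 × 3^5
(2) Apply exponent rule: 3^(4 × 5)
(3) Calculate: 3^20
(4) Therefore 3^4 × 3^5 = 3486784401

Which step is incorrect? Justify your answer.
Step 2: Apply exponent rule: 3^(4 × 5)

Step 2 incorrectly states that a^b × a^c = a^(b×c). The correct rule is a^b × a^c = a^(b+c). The actual value is 3^4 × 3^5 = 3^9 = 19683, not 3^20 = 3486784401.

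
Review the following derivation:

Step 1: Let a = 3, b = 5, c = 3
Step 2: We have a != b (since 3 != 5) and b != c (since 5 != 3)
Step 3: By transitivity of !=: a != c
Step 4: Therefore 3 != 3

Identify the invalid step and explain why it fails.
Step 3: By transitivity of !=: a != c

Step 3 incorrectly applies transitivity to the '!=' relation. Transitivity states: if a R b and b R c, then a R c. However, '!=' is not transitive. Counterexample: 3 != 5 and 5 != 3, but 3 = 3 (both equal 3). Transitivity holds for relations like <, <=, =, but not for !=.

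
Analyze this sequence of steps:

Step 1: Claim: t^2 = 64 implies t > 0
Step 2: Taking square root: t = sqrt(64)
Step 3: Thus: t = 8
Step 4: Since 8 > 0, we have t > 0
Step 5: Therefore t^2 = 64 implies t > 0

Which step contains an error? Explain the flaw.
Step 2: Taking square root: t = sqrt(64)

Step 2 takes the square root and assumes the positive root only. The equation t^2 = 64 actually has two solutions: t = 8 and t = -8. The proof silently assumes t > 0 without justification, then uses this assumption to conclude t > 0, which is circular. The counterexample t = -8 shows the claim is false.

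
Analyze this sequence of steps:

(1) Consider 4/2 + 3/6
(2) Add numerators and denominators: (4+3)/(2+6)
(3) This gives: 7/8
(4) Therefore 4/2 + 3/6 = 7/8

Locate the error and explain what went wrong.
Step 2: Add numerators and denominators: (4+3)/(2+6)

Step 2 incorrectly adds fractions by separately adding numerators and denominators. This is wrong. The correct method requires a common denominator: 4/2 + 3/6 = (4×6 + 3×2)/(2×6) = 30/12 = 5/2. The method used gives 7/8, which is different.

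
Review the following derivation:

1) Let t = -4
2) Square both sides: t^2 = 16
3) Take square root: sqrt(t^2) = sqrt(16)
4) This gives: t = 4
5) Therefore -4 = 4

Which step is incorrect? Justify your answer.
Step 4: This gives: t = 4

Step 4 incorrectly states that sqrt(t^2) = t. The correct identity is sqrt(t^2) = |t|. Since t = -4 < 0, we have sqrt(t^2) = |-4| = 4, not t = -4.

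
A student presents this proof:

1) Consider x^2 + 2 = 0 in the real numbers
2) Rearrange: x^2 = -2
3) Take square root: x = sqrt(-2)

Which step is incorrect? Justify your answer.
Step 3: Take square root: x = sqrt(-2)

Step 3 takes the square root of -2, which is negative. In the real number system, the square root of a negative number is undefined. The equation x^2 + 2 = 0 has no real solutions. Square roots of negative numbers only exist in the complex numbers.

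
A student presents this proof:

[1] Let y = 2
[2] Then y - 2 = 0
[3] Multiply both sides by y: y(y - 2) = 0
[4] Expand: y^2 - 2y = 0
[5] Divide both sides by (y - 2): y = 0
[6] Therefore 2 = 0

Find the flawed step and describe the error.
Step 5: Divide both sides by (y - 2): y = 0

Step 5 divides both sides by (y - 2). However, since y = 2, we have (y - 2) = 0. Division by zero is undefined, making this step invalid.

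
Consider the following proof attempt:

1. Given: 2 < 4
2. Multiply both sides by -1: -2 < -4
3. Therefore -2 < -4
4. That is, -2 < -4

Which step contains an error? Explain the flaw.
Step 2: Multiply both sides by -1: -2 < -4

Step 2 multiplies both sides by -1 but fails to reverse the inequality sign. When multiplying (or dividing) an inequality by a negative number, the direction must be reversed. Since 2 < 4, we should get -2 > -4, i.e., -2 > -4.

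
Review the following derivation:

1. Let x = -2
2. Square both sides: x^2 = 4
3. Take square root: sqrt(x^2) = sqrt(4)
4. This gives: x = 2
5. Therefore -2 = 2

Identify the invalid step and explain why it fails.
Step 4: This gives: x = 2

Step 4 incorrectly states that sqrt(x^2) = x. The correct identity is sqrt(x^2) = |x|. Since x = -2 < 0, we have sqrt(x^2) = |-2| = 2, not x = -2.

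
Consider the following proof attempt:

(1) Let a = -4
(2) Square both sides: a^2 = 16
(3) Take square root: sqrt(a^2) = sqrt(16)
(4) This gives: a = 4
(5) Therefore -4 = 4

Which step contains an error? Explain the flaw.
Step 4: This gives: a = 4

Step 4 incorrectly states that sqrt(a^2) = a. The correct identity is sqrt(a^2) = |a|. Since a = -4 < 0, we have sqrt(a^2) = |-4| = 4, not a = -4.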